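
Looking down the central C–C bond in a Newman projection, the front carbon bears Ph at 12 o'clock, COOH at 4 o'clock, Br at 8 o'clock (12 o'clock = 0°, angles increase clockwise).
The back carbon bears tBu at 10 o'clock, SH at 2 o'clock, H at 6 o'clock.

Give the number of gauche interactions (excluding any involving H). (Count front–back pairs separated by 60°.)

4

Non-H gauche pairs: Ph(0°)/tBu(300°); Ph(0°)/SH(60°); COOH(120°)/SH(60°); Br(240°)/tBu(300°) — 4 interactions.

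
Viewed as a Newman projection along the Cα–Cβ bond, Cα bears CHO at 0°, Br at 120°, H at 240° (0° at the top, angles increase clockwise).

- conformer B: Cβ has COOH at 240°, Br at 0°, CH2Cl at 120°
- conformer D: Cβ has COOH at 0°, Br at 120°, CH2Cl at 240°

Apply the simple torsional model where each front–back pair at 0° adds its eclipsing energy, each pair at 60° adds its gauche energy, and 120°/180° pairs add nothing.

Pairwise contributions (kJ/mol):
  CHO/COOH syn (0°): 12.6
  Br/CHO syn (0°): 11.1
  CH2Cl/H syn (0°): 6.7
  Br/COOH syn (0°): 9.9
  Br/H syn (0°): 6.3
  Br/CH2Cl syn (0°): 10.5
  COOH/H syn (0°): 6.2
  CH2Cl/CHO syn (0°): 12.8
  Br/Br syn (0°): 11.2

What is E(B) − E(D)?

-2.7 kJ/mol

B (eclipsed): CHO(0°)/Br(0°) eclipsed 11.1; Br(120°)/CH2Cl(120°) eclipsed 10.5; H(240°)/COOH(240°) eclipsed 6.2 → 27.8 kJ/mol.
D (eclipsed): CHO(0°)/COOH(0°) eclipsed 12.6; Br(120°)/Br(120°) eclipsed 11.2; H(240°)/CH2Cl(240°) eclipsed 6.7 → 30.5 kJ/mol.
E(B) − E(D) = 27.8 − 30.5 = -2.7 kJ/mol.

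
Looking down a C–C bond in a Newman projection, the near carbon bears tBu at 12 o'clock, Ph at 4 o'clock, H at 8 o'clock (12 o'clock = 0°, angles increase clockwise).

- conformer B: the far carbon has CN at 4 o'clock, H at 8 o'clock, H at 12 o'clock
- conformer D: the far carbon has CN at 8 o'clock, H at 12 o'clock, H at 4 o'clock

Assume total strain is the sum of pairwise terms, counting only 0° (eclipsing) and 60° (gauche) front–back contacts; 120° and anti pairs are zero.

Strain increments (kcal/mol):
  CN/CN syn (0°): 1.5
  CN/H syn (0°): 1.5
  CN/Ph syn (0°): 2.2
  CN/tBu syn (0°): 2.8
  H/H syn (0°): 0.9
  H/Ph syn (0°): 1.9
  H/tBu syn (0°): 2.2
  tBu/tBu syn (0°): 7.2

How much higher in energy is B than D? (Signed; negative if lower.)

-0.3 kcal/mol

B (eclipsed): tBu–H eclipsed, Ph–CN eclipsed, H–H eclipsed; 2.2 + 2.2 + 0.9 = 5.3 kcal/mol.
D (eclipsed): tBu–H eclipsed, Ph–H eclipsed, H–CN eclipsed; 2.2 + 1.9 + 1.5 = 5.6 kcal/mol.
E(B) − E(D) = 5.3 − 5.6 = -0.3 kcal/mol.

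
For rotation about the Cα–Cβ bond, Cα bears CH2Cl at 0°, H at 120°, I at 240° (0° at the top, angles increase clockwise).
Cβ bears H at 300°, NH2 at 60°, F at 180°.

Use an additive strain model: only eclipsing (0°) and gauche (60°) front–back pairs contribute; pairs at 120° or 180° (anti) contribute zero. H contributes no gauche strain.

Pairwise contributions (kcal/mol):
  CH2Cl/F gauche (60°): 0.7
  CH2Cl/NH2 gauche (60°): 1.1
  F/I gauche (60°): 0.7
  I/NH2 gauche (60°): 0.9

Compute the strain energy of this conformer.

1.8 kcal/mol

This conformer (staggered): CH2Cl(0°)/NH2(60°) gauche 1.1; I(240°)/F(180°) gauche 0.7 → 1.8 kcal/mol.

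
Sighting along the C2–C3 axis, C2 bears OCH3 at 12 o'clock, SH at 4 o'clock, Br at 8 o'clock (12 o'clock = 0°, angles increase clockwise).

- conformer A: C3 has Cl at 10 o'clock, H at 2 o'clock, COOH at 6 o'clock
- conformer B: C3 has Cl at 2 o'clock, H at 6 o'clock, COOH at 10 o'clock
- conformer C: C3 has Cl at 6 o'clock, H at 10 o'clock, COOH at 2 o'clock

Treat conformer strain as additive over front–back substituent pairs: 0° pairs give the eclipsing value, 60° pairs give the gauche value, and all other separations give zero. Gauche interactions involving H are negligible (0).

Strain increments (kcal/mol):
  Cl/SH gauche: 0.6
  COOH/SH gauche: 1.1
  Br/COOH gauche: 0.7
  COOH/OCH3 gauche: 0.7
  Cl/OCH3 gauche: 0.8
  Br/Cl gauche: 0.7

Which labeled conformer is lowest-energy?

A is staggered. OCH3 at 0° is gauche with Cl at 300° (0.8); SH at 120° is gauche with COOH at 180° (1.1); Br at 240° is gauche with Cl at 300° (0.7); Br at 240° is gauche with COOH at 180° (0.7). Total 3.3 kcal/mol.
B is staggered. OCH3 at 0° is gauche with Cl at 60° (0.8); OCH3 at 0° is gauche with COOH at 300° (0.7); SH at 120° is gauche with Cl at 60° (0.6); Br at 240° is gauche with COOH at 300° (0.7). Total 2.8 kcal/mol.
C is staggered. OCH3 at 0° is gauche with COOH at 60° (0.7); SH at 120° is gauche with Cl at 180° (0.6); SH at 120° is gauche with COOH at 60° (1.1); Br at 240° is gauche with Cl at 180° (0.7). Total 3.1 kcal/mol.
B has the lowest total (2.8 kcal/mol).

B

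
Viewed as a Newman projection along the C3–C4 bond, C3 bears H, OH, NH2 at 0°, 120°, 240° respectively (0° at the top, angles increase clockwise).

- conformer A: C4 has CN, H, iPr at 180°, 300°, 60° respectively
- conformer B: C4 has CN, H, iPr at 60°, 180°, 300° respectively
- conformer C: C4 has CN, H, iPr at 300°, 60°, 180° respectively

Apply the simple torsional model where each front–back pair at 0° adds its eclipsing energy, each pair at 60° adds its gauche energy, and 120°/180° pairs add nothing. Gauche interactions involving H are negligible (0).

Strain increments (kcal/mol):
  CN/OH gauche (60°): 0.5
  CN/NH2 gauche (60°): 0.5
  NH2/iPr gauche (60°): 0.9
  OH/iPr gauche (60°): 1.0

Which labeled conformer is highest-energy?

A is staggered. OH at 120° is gauche with CN at 180° (0.5); OH at 120° is gauche with iPr at 60° (1.0); NH2 at 240° is gauche with CN at 180° (0.5). Total 2.0 kcal/mol.
B is staggered. OH at 120° is gauche with CN at 60° (0.5); NH2 at 240° is gauche with iPr at 300° (0.9). Total 1.4 kcal/mol.
C is staggered. OH at 120° is gauche with iPr at 180° (1.0); NH2 at 240° is gauche with CN at 300° (0.5); NH2 at 240° is gauche with iPr at 180° (0.9). Total 2.4 kcal/mol.
C has the highest total (2.4 kcal/mol).

C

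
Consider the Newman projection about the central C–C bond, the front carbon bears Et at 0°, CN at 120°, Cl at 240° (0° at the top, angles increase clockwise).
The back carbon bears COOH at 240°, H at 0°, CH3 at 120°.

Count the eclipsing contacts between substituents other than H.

Non-H eclipsing pairs: CN(120°)/CH3(120°); Cl(240°)/COOH(240°) — 2 interactions.

2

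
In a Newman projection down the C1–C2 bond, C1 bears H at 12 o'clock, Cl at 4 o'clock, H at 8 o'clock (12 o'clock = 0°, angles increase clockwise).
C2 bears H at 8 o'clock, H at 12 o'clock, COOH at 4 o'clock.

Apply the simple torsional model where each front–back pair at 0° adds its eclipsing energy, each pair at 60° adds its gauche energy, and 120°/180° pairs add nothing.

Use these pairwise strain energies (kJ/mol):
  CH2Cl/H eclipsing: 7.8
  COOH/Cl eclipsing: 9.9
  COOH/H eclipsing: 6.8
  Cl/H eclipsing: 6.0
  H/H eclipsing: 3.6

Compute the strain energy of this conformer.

This conformer (eclipsed): H(0°)/H(0°) eclipsed 3.6; Cl(120°)/COOH(120°) eclipsed 9.9; H(240°)/H(240°) eclipsed 3.6 → 17.1 kJ/mol.

17.1 kJ/mol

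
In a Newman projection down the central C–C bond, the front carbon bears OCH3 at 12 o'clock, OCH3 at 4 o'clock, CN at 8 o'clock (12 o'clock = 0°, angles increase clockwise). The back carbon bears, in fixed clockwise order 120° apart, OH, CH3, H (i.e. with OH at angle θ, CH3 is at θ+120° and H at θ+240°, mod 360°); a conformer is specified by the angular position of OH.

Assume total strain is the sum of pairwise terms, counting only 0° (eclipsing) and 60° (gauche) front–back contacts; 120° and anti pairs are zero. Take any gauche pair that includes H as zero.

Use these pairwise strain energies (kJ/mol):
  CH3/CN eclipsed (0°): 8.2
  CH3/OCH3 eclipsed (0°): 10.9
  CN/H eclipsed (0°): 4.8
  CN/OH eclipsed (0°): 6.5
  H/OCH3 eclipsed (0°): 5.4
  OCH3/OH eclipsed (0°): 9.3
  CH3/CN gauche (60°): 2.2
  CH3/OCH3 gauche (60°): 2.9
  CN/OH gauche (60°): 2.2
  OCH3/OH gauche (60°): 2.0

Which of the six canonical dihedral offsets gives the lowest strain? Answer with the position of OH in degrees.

60°

OH at 0° (eclipsed): OCH3(0°)/OH(0°) eclipsed 9.3; OCH3(120°)/CH3(120°) eclipsed 10.9; CN(240°)/H(240°) eclipsed 4.8 → 25.0 kJ/mol.
OH at 60° (staggered): OCH3(0°)/OH(60°) gauche 2.0; OCH3(120°)/OH(60°) gauche 2.0; OCH3(120°)/CH3(180°) gauche 2.9; CN(240°)/CH3(180°) gauche 2.2 → 9.1 kJ/mol.
OH at 120° (eclipsed): OCH3(0°)/H(0°) eclipsed 5.4; OCH3(120°)/OH(120°) eclipsed 9.3; CN(240°)/CH3(240°) eclipsed 8.2 → 22.9 kJ/mol.
OH at 180° (staggered): OCH3(0°)/CH3(300°) gauche 2.9; OCH3(120°)/OH(180°) gauche 2.0; CN(240°)/OH(180°) gauche 2.2; CN(240°)/CH3(300°) gauche 2.2 → 9.3 kJ/mol.
OH at 240° (eclipsed): OCH3(0°)/CH3(0°) eclipsed 10.9; OCH3(120°)/H(120°) eclipsed 5.4; CN(240°)/OH(240°) eclipsed 6.5 → 22.8 kJ/mol.
OH at 300° (staggered): OCH3(0°)/OH(300°) gauche 2.0; OCH3(0°)/CH3(60°) gauche 2.9; OCH3(120°)/CH3(60°) gauche 2.9; CN(240°)/OH(300°) gauche 2.2 → 10.0 kJ/mol.
The minimum (9.1 kJ/mol) occurs with OH at 60°.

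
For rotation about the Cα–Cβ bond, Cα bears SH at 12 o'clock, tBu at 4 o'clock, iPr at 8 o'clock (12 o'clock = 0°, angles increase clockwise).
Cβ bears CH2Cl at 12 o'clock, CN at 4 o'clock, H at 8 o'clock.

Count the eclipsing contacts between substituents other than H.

2

Non-H eclipsing pairs: SH(0°)/CH2Cl(0°); tBu(120°)/CN(120°) — 2 interactions.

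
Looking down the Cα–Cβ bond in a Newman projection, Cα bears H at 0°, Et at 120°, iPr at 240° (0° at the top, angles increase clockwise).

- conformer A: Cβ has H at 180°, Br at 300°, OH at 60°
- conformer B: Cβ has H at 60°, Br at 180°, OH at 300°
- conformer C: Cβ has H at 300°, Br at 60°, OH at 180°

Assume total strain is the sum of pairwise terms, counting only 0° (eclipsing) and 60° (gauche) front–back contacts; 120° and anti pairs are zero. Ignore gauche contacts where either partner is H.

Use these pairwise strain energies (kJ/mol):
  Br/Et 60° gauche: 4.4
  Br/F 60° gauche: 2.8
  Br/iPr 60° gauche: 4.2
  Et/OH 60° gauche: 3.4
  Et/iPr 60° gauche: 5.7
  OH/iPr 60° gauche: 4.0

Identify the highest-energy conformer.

B

A (staggered): Et–OH gauche, iPr–Br gauche; 3.4 + 4.2 = 7.6 kJ/mol.
B (staggered): Et–Br gauche, iPr–Br gauche, iPr–OH gauche; 4.4 + 4.2 + 4.0 = 12.6 kJ/mol.
C (staggered): Et–Br gauche, Et–OH gauche, iPr–OH gauche; 4.4 + 3.4 + 4.0 = 11.8 kJ/mol.
B has the highest total (12.6 kJ/mol).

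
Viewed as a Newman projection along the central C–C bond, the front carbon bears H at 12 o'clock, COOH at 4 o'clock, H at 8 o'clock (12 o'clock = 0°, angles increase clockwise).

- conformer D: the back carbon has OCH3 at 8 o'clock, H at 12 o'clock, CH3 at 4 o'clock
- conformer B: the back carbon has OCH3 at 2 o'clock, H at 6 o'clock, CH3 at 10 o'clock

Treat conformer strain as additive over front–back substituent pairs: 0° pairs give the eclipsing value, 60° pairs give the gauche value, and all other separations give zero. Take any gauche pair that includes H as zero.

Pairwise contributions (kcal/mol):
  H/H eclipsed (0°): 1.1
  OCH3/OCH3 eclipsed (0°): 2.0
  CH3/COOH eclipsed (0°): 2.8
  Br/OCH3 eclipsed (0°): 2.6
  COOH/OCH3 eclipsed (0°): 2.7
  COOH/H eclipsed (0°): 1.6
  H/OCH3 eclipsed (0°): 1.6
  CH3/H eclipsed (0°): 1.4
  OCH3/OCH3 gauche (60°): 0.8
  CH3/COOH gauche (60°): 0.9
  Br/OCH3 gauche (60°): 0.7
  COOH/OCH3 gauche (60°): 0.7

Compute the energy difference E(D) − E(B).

+4.8 kcal/mol

D (eclipsed): H–H eclipsed, COOH–CH3 eclipsed, H–OCH3 eclipsed; 1.1 + 2.8 + 1.6 = 5.5 kcal/mol.
B (staggered): COOH–OCH3 gauche; 0.7 = 0.7 kcal/mol.
E(D) − E(B) = 5.5 − 0.7 = +4.8 kcal/mol.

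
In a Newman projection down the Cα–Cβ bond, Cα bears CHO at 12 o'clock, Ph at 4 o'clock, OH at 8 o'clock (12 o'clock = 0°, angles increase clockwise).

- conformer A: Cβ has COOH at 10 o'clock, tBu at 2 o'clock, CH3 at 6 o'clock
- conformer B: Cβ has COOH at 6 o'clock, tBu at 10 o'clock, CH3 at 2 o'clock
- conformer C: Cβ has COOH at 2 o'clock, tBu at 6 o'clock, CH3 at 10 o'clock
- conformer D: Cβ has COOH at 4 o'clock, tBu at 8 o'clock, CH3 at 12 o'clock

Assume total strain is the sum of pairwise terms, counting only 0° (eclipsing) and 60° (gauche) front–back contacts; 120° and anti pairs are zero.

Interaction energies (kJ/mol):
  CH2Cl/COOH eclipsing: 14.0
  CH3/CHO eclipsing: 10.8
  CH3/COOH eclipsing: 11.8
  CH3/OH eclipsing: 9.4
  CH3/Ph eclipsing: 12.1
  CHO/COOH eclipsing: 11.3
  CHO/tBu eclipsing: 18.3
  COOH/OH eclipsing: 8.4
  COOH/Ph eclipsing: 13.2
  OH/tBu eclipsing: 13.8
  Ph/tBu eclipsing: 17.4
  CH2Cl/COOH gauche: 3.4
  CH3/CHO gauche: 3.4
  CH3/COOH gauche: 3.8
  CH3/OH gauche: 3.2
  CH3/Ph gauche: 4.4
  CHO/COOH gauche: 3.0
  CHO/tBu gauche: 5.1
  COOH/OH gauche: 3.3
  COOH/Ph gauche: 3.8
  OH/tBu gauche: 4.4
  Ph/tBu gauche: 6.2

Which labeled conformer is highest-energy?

A is staggered. CHO at 0° is gauche with COOH at 300° (3.0); CHO at 0° is gauche with tBu at 60° (5.1); Ph at 120° is gauche with tBu at 60° (6.2); Ph at 120° is gauche with CH3 at 180° (4.4); OH at 240° is gauche with COOH at 300° (3.3); OH at 240° is gauche with CH3 at 180° (3.2). Total 25.2 kJ/mol.
B is staggered. CHO at 0° is gauche with tBu at 300° (5.1); CHO at 0° is gauche with CH3 at 60° (3.4); Ph at 120° is gauche with COOH at 180° (3.8); Ph at 120° is gauche with CH3 at 60° (4.4); OH at 240° is gauche with COOH at 180° (3.3); OH at 240° is gauche with tBu at 300° (4.4). Total 24.4 kJ/mol.
C is staggered. CHO at 0° is gauche with COOH at 60° (3.0); CHO at 0° is gauche with CH3 at 300° (3.4); Ph at 120° is gauche with COOH at 60° (3.8); Ph at 120° is gauche with tBu at 180° (6.2); OH at 240° is gauche with tBu at 180° (4.4); OH at 240° is gauche with CH3 at 300° (3.2). Total 24.0 kJ/mol.
D is eclipsed. CHO at 0° is eclipsed with CH3 at 0° (10.8); Ph at 120° is eclipsed with COOH at 120° (13.2); OH at 240° is eclipsed with tBu at 240° (13.8). Total 37.8 kJ/mol.
D has the highest total (37.8 kJ/mol).

D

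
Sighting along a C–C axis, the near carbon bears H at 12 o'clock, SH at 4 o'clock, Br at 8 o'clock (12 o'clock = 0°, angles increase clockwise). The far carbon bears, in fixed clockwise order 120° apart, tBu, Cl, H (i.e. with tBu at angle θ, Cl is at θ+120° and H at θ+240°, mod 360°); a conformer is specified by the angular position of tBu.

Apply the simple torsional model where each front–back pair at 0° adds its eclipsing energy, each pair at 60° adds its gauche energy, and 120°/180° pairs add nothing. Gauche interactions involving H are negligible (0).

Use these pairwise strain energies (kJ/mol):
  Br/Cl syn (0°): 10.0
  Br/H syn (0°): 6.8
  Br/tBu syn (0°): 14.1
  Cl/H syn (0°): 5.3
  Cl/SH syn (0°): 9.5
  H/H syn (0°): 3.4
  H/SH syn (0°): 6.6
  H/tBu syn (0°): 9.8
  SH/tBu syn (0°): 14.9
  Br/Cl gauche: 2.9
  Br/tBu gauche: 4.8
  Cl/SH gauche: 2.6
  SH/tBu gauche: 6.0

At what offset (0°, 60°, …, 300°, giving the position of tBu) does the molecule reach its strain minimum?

tBu at 0° (eclipsed): H–tBu eclipsed, SH–Cl eclipsed, Br–H eclipsed; 9.8 + 9.5 + 6.8 = 26.1 kJ/mol.
tBu at 60° (staggered): SH–tBu gauche, SH–Cl gauche, Br–Cl gauche; 6.0 + 2.6 + 2.9 = 11.5 kJ/mol.
tBu at 120° (eclipsed): H–H eclipsed, SH–tBu eclipsed, Br–Cl eclipsed; 3.4 + 14.9 + 10.0 = 28.3 kJ/mol.
tBu at 180° (staggered): SH–tBu gauche, Br–tBu gauche, Br–Cl gauche; 6.0 + 4.8 + 2.9 = 13.7 kJ/mol.
tBu at 240° (eclipsed): H–Cl eclipsed, SH–H eclipsed, Br–tBu eclipsed; 5.3 + 6.6 + 14.1 = 26.0 kJ/mol.
tBu at 300° (staggered): SH–Cl gauche, Br–tBu gauche; 2.6 + 4.8 = 7.4 kJ/mol.
The minimum (7.4 kJ/mol) occurs with tBu at 300°.

300°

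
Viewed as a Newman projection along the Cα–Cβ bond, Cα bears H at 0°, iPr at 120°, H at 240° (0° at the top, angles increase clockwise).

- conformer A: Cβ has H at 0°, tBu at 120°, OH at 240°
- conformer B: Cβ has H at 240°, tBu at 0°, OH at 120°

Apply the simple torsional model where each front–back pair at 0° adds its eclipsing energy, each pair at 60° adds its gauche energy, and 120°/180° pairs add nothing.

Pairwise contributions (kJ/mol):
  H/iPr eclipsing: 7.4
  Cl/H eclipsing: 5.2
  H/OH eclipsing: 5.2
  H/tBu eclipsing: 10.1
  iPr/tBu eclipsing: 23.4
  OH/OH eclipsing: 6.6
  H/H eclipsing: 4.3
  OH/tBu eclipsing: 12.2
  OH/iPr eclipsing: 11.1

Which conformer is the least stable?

A

A (eclipsed): H(0°)/H(0°) eclipsed 4.3; iPr(120°)/tBu(120°) eclipsed 23.4; H(240°)/OH(240°) eclipsed 5.2 → 32.9 kJ/mol.
B (eclipsed): H(0°)/tBu(0°) eclipsed 10.1; iPr(120°)/OH(120°) eclipsed 11.1; H(240°)/H(240°) eclipsed 4.3 → 25.5 kJ/mol.
A has the highest total (32.9 kJ/mol).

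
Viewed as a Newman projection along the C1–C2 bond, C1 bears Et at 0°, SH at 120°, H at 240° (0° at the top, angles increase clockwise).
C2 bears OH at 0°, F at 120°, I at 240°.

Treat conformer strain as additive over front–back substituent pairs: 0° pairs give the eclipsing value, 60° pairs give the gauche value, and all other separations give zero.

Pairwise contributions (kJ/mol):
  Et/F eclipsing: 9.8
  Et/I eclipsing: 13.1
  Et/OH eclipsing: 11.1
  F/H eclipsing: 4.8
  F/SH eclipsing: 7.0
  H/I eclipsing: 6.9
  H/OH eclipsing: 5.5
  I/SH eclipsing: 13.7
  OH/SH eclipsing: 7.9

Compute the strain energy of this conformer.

25.0 kJ/mol

This conformer (eclipsed): Et–OH eclipsed, SH–F eclipsed, H–I eclipsed; 11.1 + 7.0 + 6.9 = 25.0 kJ/mol.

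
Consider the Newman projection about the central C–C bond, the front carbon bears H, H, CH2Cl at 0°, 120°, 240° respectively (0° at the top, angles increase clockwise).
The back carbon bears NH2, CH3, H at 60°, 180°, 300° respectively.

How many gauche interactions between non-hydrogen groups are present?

1

Non-H gauche pairs: CH2Cl(240°)/CH3(180°) — 1 interaction.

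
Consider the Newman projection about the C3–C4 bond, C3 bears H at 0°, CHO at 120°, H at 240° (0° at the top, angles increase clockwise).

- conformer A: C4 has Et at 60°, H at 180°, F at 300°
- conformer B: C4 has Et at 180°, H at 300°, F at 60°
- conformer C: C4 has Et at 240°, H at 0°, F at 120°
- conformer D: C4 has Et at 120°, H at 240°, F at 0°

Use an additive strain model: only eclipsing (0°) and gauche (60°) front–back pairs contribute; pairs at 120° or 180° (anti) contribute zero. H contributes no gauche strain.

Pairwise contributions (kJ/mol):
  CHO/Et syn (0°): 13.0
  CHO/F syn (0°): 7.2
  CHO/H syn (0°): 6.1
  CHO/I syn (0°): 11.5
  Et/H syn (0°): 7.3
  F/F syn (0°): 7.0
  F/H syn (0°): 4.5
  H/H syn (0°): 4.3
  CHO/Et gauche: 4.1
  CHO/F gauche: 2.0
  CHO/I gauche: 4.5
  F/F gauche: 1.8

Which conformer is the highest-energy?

A (staggered): CHO–Et gauche; 4.1 = 4.1 kJ/mol.
B (staggered): CHO–Et gauche, CHO–F gauche; 4.1 + 2.0 = 6.1 kJ/mol.
C (eclipsed): H–H eclipsed, CHO–F eclipsed, H–Et eclipsed; 4.3 + 7.2 + 7.3 = 18.8 kJ/mol.
D (eclipsed): H–F eclipsed, CHO–Et eclipsed, H–H eclipsed; 4.5 + 13.0 + 4.3 = 21.8 kJ/mol.
D has the highest total (21.8 kJ/mol).

D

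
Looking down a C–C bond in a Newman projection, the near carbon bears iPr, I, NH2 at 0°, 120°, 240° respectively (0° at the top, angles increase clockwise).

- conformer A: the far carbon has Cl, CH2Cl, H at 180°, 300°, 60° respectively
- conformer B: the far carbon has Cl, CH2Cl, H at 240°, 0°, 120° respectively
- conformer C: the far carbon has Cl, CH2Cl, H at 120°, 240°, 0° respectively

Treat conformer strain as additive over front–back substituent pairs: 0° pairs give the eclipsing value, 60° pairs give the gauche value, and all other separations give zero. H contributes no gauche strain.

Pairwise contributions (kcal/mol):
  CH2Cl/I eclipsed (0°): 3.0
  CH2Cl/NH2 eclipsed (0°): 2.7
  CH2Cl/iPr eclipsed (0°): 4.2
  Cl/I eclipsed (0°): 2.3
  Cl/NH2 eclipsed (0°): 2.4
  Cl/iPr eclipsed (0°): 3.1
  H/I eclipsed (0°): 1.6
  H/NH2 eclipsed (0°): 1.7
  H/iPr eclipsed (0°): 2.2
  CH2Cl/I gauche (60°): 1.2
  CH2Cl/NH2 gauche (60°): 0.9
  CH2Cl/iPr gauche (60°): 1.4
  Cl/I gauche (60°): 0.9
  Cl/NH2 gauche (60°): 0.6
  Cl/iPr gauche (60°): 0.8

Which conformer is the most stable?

A

A (staggered): iPr–CH2Cl gauche, I–Cl gauche, NH2–Cl gauche, NH2–CH2Cl gauche; 1.4 + 0.9 + 0.6 + 0.9 = 3.8 kcal/mol.
B (eclipsed): iPr–CH2Cl eclipsed, I–H eclipsed, NH2–Cl eclipsed; 4.2 + 1.6 + 2.4 = 8.2 kcal/mol.
C (eclipsed): iPr–H eclipsed, I–Cl eclipsed, NH2–CH2Cl eclipsed; 2.2 + 2.3 + 2.7 = 7.2 kcal/mol.
A has the lowest total (3.8 kcal/mol).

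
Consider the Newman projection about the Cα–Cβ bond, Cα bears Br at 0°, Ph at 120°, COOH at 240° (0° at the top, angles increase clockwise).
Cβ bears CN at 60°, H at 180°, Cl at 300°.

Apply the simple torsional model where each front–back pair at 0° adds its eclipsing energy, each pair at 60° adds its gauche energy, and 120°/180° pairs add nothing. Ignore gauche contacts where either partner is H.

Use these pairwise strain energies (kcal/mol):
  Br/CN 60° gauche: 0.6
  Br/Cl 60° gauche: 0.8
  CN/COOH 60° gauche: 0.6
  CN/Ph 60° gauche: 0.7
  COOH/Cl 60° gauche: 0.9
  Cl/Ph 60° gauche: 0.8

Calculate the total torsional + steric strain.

This conformer (staggered): Br(0°)/CN(60°) gauche 0.6; Br(0°)/Cl(300°) gauche 0.8; Ph(120°)/CN(60°) gauche 0.7; COOH(240°)/Cl(300°) gauche 0.9 → 3.0 kcal/mol.

3.0 kcal/mol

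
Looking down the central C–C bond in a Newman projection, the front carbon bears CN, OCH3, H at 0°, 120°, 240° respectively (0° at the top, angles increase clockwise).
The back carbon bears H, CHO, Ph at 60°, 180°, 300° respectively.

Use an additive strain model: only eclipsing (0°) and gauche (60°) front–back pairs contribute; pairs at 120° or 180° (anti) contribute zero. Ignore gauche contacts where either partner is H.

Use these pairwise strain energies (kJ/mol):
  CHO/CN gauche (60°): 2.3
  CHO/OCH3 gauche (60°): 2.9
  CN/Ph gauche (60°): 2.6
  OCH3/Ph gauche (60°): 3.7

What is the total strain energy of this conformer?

5.5 kJ/mol

This conformer (staggered): CN(0°)/Ph(300°) gauche 2.6; OCH3(120°)/CHO(180°) gauche 2.9 → 5.5 kJ/mol.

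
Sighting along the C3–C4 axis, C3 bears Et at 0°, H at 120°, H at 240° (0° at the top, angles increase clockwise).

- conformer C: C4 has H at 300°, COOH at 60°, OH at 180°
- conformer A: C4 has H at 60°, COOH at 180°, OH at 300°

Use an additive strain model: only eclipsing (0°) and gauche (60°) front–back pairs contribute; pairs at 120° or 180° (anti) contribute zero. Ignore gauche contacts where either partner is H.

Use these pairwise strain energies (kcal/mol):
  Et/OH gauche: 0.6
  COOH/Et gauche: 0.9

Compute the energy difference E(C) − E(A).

+0.3 kcal/mol

C is staggered. Et at 0° is gauche with COOH at 60° (0.9). Total 0.9 kcal/mol.
A is staggered. Et at 0° is gauche with OH at 300° (0.6). Total 0.6 kcal/mol.
E(C) − E(A) = 0.9 − 0.6 = +0.3 kcal/mol.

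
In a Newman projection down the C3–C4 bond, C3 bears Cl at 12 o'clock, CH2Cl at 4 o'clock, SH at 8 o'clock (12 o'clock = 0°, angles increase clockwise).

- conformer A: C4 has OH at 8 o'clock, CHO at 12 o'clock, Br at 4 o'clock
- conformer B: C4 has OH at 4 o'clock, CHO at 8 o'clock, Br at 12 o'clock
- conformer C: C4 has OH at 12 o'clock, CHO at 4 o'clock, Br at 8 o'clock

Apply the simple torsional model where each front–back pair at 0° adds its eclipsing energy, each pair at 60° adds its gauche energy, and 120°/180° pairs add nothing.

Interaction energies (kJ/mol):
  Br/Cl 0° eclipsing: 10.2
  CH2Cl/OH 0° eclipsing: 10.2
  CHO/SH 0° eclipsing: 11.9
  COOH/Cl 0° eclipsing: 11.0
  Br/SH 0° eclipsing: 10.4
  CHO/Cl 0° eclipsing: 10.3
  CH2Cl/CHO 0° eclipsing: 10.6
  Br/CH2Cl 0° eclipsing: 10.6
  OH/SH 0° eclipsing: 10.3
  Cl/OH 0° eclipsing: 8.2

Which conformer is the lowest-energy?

A (eclipsed): Cl–CHO eclipsed, CH2Cl–Br eclipsed, SH–OH eclipsed; 10.3 + 10.6 + 10.3 = 31.2 kJ/mol.
B (eclipsed): Cl–Br eclipsed, CH2Cl–OH eclipsed, SH–CHO eclipsed; 10.2 + 10.2 + 11.9 = 32.3 kJ/mol.
C (eclipsed): Cl–OH eclipsed, CH2Cl–CHO eclipsed, SH–Br eclipsed; 8.2 + 10.6 + 10.4 = 29.2 kJ/mol.
C has the lowest total (29.2 kJ/mol).

C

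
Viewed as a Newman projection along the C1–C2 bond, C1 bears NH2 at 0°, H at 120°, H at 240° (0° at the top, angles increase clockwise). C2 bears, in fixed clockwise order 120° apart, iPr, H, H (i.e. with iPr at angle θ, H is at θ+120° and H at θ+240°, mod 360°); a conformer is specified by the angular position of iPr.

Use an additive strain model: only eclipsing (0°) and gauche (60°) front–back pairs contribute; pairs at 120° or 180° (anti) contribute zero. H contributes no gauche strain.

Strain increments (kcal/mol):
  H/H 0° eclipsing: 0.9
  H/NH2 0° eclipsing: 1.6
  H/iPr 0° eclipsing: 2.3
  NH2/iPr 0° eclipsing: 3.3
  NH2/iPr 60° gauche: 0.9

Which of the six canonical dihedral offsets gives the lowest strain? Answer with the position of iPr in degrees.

iPr at 0° (eclipsed): NH2–iPr eclipsed, H–H eclipsed, H–H eclipsed; 3.3 + 0.9 + 0.9 = 5.1 kcal/mol.
iPr at 60° (staggered): NH2–iPr gauche; 0.9 = 0.9 kcal/mol.
iPr at 120° (eclipsed): NH2–H eclipsed, H–iPr eclipsed, H–H eclipsed; 1.6 + 2.3 + 0.9 = 4.8 kcal/mol.
iPr at 180° (staggered): no non-H gauche contacts → 0.0 kcal/mol.
iPr at 240° (eclipsed): NH2–H eclipsed, H–H eclipsed, H–iPr eclipsed; 1.6 + 0.9 + 2.3 = 4.8 kcal/mol.
iPr at 300° (staggered): NH2–iPr gauche; 0.9 = 0.9 kcal/mol.
The minimum (0.0 kcal/mol) occurs with iPr at 180°.

180°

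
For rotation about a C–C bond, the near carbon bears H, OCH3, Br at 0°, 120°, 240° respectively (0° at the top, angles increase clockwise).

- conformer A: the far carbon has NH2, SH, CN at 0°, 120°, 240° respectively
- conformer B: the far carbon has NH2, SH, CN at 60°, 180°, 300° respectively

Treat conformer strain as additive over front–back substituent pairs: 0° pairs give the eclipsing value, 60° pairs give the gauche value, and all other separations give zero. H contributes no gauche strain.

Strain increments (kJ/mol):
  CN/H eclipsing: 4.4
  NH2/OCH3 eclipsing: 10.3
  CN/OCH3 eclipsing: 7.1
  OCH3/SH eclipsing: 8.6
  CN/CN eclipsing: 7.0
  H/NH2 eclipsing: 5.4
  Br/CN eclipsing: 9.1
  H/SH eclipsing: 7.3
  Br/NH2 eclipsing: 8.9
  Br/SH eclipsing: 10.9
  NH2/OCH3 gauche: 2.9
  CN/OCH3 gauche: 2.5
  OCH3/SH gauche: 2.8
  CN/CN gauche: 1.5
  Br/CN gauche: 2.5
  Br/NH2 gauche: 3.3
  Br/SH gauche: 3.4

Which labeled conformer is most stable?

B

A is eclipsed. H at 0° is eclipsed with NH2 at 0° (5.4); OCH3 at 120° is eclipsed with SH at 120° (8.6); Br at 240° is eclipsed with CN at 240° (9.1). Total 23.1 kJ/mol.
B is staggered. OCH3 at 120° is gauche with NH2 at 60° (2.9); OCH3 at 120° is gauche with SH at 180° (2.8); Br at 240° is gauche with SH at 180° (3.4); Br at 240° is gauche with CN at 300° (2.5). Total 11.6 kJ/mol.
B has the lowest total (11.6 kJ/mol).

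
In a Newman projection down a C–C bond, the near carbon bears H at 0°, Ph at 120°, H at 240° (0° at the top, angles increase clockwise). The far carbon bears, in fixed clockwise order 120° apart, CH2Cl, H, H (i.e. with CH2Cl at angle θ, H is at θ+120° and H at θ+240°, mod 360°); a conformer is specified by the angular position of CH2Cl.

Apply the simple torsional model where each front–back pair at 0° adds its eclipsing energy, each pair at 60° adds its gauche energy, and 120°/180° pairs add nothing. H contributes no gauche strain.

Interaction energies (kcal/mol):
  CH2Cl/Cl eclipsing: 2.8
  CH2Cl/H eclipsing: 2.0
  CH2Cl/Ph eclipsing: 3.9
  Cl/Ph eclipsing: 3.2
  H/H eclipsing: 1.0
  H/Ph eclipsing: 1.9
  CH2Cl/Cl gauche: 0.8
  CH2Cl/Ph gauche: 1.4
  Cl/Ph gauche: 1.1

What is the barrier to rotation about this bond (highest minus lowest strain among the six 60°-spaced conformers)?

CH2Cl at 0° is eclipsed. H at 0° is eclipsed with CH2Cl at 0° (2.0); Ph at 120° is eclipsed with H at 120° (1.9); H at 240° is eclipsed with H at 240° (1.0). Total 4.9 kcal/mol.
CH2Cl at 60° is staggered. Ph at 120° is gauche with CH2Cl at 60° (1.4). Total 1.4 kcal/mol.
CH2Cl at 120° is eclipsed. H at 0° is eclipsed with H at 0° (1.0); Ph at 120° is eclipsed with CH2Cl at 120° (3.9); H at 240° is eclipsed with H at 240° (1.0). Total 5.9 kcal/mol.
CH2Cl at 180° is staggered. Ph at 120° is gauche with CH2Cl at 180° (1.4). Total 1.4 kcal/mol.
CH2Cl at 240° is eclipsed. H at 0° is eclipsed with H at 0° (1.0); Ph at 120° is eclipsed with H at 120° (1.9); H at 240° is eclipsed with CH2Cl at 240° (2.0). Total 4.9 kcal/mol.
CH2Cl at 300° (staggered): no non-H gauche contacts → 0.0 kcal/mol.
Max at 120° (5.9 kcal/mol), min at 300° (0.0 kcal/mol); barrier = 5.9 kcal/mol.

5.9 kcal/mol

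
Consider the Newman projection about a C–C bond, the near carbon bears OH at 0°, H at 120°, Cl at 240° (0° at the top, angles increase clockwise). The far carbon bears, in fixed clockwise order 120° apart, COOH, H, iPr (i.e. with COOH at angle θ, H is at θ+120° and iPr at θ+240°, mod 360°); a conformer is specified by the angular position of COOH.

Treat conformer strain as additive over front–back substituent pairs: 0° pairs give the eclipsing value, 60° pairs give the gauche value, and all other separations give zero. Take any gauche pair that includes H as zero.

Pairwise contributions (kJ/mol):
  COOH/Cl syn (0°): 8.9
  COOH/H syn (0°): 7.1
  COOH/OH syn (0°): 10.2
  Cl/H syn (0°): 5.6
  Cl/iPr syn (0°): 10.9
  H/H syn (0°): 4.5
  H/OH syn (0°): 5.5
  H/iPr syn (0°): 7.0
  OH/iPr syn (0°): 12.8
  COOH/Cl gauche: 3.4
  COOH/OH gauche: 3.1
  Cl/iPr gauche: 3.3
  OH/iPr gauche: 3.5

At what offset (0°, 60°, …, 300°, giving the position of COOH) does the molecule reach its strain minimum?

COOH at 0° (eclipsed): OH(0°)/COOH(0°) eclipsed 10.2; H(120°)/H(120°) eclipsed 4.5; Cl(240°)/iPr(240°) eclipsed 10.9 → 25.6 kJ/mol.
COOH at 60° (staggered): OH(0°)/COOH(60°) gauche 3.1; OH(0°)/iPr(300°) gauche 3.5; Cl(240°)/iPr(300°) gauche 3.3 → 9.9 kJ/mol.
COOH at 120° (eclipsed): OH(0°)/iPr(0°) eclipsed 12.8; H(120°)/COOH(120°) eclipsed 7.1; Cl(240°)/H(240°) eclipsed 5.6 → 25.5 kJ/mol.
COOH at 180° (staggered): OH(0°)/iPr(60°) gauche 3.5; Cl(240°)/COOH(180°) gauche 3.4 → 6.9 kJ/mol.
COOH at 240° (eclipsed): OH(0°)/H(0°) eclipsed 5.5; H(120°)/iPr(120°) eclipsed 7.0; Cl(240°)/COOH(240°) eclipsed 8.9 → 21.4 kJ/mol.
COOH at 300° (staggered): OH(0°)/COOH(300°) gauche 3.1; Cl(240°)/COOH(300°) gauche 3.4; Cl(240°)/iPr(180°) gauche 3.3 → 9.8 kJ/mol.
The minimum (6.9 kJ/mol) occurs with COOH at 180°.

180°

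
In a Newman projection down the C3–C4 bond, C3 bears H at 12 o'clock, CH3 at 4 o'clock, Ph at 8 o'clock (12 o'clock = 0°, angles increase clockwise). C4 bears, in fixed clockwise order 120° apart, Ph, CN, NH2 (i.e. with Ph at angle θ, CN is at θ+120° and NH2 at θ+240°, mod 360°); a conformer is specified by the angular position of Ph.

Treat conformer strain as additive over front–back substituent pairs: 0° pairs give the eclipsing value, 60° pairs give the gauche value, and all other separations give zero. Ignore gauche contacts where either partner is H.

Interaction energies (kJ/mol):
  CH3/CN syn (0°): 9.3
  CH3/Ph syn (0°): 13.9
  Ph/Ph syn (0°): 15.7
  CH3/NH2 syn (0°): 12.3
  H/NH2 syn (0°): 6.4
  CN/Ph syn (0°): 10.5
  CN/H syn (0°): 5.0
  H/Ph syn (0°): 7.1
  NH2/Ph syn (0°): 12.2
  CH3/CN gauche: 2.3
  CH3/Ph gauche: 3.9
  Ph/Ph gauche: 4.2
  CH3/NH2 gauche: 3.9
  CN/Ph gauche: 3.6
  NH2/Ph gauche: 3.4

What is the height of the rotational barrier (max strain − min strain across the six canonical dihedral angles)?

19.8 kJ/mol

Ph at 0° is eclipsed. H at 0° is eclipsed with Ph at 0° (7.1); CH3 at 120° is eclipsed with CN at 120° (9.3); Ph at 240° is eclipsed with NH2 at 240° (12.2). Total 28.6 kJ/mol.
Ph at 60° is staggered. CH3 at 120° is gauche with Ph at 60° (3.9); CH3 at 120° is gauche with CN at 180° (2.3); Ph at 240° is gauche with CN at 180° (3.6); Ph at 240° is gauche with NH2 at 300° (3.4). Total 13.2 kJ/mol.
Ph at 120° is eclipsed. H at 0° is eclipsed with NH2 at 0° (6.4); CH3 at 120° is eclipsed with Ph at 120° (13.9); Ph at 240° is eclipsed with CN at 240° (10.5). Total 30.8 kJ/mol.
Ph at 180° is staggered. CH3 at 120° is gauche with Ph at 180° (3.9); CH3 at 120° is gauche with NH2 at 60° (3.9); Ph at 240° is gauche with Ph at 180° (4.2); Ph at 240° is gauche with CN at 300° (3.6). Total 15.6 kJ/mol.
Ph at 240° is eclipsed. H at 0° is eclipsed with CN at 0° (5.0); CH3 at 120° is eclipsed with NH2 at 120° (12.3); Ph at 240° is eclipsed with Ph at 240° (15.7). Total 33.0 kJ/mol.
Ph at 300° is staggered. CH3 at 120° is gauche with CN at 60° (2.3); CH3 at 120° is gauche with NH2 at 180° (3.9); Ph at 240° is gauche with Ph at 300° (4.2); Ph at 240° is gauche with NH2 at 180° (3.4). Total 13.8 kJ/mol.
Max at 240° (33.0 kJ/mol), min at 60° (13.2 kJ/mol); barrier = 19.8 kJ/mol.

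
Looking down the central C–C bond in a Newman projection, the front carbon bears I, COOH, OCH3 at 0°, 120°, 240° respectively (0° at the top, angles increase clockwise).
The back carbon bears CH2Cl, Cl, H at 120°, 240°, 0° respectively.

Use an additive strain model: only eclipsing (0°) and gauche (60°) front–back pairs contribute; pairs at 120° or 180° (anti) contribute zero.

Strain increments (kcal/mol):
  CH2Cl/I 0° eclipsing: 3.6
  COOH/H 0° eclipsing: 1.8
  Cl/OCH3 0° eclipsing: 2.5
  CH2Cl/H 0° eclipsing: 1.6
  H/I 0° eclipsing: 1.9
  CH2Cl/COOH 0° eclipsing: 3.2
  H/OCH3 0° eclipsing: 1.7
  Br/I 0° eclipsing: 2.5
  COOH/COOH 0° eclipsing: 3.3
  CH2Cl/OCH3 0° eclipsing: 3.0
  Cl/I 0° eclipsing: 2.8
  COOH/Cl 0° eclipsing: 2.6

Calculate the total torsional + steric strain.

This conformer (eclipsed): I(0°)/H(0°) eclipsed 1.9; COOH(120°)/CH2Cl(120°) eclipsed 3.2; OCH3(240°)/Cl(240°) eclipsed 2.5 → 7.6 kcal/mol.

7.6 kcal/mol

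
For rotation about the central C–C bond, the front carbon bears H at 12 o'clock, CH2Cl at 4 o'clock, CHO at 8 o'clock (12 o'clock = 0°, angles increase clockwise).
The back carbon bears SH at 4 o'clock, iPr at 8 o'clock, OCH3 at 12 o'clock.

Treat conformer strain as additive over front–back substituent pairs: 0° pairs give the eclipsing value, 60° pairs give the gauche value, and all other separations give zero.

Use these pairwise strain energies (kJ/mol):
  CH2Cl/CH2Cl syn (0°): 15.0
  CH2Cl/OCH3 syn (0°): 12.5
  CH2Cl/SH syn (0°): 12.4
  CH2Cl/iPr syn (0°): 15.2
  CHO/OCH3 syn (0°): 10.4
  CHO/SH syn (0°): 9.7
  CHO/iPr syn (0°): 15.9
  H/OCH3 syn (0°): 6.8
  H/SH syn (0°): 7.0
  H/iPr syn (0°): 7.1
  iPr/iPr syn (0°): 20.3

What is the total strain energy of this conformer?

This conformer (eclipsed): H–OCH3 eclipsed, CH2Cl–SH eclipsed, CHO–iPr eclipsed; 6.8 + 12.4 + 15.9 = 35.1 kJ/mol.

35.1 kJ/mol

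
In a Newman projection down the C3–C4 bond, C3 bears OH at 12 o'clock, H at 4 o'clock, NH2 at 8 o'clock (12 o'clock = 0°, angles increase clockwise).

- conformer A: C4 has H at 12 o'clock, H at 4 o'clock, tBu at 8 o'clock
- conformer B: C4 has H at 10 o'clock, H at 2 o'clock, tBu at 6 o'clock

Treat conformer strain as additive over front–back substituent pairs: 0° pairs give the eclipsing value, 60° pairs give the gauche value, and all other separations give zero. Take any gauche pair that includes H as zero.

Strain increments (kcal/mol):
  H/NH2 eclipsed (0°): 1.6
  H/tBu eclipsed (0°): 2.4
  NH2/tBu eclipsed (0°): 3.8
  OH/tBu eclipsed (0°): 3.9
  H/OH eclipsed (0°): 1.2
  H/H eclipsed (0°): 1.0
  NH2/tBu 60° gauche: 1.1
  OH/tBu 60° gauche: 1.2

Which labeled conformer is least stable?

A is eclipsed. OH at 0° is eclipsed with H at 0° (1.2); H at 120° is eclipsed with H at 120° (1.0); NH2 at 240° is eclipsed with tBu at 240° (3.8). Total 6.0 kcal/mol.
B is staggered. NH2 at 240° is gauche with tBu at 180° (1.1). Total 1.1 kcal/mol.
A has the highest total (6.0 kcal/mol).

A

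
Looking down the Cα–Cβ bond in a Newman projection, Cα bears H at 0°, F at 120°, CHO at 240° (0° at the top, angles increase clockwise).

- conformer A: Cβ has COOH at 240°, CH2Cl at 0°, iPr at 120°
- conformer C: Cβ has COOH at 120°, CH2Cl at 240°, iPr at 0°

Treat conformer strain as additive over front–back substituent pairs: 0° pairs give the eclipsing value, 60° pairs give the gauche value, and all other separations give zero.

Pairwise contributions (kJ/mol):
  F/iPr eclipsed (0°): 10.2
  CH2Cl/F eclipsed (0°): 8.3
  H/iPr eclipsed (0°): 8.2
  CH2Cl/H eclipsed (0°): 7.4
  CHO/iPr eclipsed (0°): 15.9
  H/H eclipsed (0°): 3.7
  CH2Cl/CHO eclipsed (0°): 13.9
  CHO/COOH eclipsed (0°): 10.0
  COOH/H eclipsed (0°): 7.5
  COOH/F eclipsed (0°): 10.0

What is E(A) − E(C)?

-4.5 kJ/mol

A (eclipsed): H(0°)/CH2Cl(0°) eclipsed 7.4; F(120°)/iPr(120°) eclipsed 10.2; CHO(240°)/COOH(240°) eclipsed 10.0 → 27.6 kJ/mol.
C (eclipsed): H(0°)/iPr(0°) eclipsed 8.2; F(120°)/COOH(120°) eclipsed 10.0; CHO(240°)/CH2Cl(240°) eclipsed 13.9 → 32.1 kJ/mol.
E(A) − E(C) = 27.6 − 32.1 = -4.5 kJ/mol.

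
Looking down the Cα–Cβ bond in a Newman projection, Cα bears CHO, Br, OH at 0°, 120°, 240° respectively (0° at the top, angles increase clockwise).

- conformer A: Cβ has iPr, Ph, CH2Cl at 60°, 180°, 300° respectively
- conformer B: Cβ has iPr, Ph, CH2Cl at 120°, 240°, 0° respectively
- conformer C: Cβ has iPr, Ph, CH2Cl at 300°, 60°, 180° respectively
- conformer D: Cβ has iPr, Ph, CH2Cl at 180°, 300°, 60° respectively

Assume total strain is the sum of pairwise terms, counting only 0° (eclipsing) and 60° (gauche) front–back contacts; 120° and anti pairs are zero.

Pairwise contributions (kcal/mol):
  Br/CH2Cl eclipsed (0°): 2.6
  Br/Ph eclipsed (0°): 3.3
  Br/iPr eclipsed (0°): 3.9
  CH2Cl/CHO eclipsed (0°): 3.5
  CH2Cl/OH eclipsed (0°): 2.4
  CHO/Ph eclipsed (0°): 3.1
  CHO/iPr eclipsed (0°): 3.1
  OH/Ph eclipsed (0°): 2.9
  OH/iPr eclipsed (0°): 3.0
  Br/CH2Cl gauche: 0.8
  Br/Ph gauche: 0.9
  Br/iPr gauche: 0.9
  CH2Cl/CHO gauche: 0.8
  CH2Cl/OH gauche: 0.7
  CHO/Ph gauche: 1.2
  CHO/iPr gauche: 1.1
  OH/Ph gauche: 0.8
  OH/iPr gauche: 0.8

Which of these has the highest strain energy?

B

A (staggered): CHO–iPr gauche, CHO–CH2Cl gauche, Br–iPr gauche, Br–Ph gauche, OH–Ph gauche, OH–CH2Cl gauche; 1.1 + 0.8 + 0.9 + 0.9 + 0.8 + 0.7 = 5.2 kcal/mol.
B (eclipsed): CHO–CH2Cl eclipsed, Br–iPr eclipsed, OH–Ph eclipsed; 3.5 + 3.9 + 2.9 = 10.3 kcal/mol.
C (staggered): CHO–iPr gauche, CHO–Ph gauche, Br–Ph gauche, Br–CH2Cl gauche, OH–iPr gauche, OH–CH2Cl gauche; 1.1 + 1.2 + 0.9 + 0.8 + 0.8 + 0.7 = 5.5 kcal/mol.
D (staggered): CHO–Ph gauche, CHO–CH2Cl gauche, Br–iPr gauche, Br–CH2Cl gauche, OH–iPr gauche, OH–Ph gauche; 1.2 + 0.8 + 0.9 + 0.8 + 0.8 + 0.8 = 5.3 kcal/mol.
B has the highest total (10.3 kcal/mol).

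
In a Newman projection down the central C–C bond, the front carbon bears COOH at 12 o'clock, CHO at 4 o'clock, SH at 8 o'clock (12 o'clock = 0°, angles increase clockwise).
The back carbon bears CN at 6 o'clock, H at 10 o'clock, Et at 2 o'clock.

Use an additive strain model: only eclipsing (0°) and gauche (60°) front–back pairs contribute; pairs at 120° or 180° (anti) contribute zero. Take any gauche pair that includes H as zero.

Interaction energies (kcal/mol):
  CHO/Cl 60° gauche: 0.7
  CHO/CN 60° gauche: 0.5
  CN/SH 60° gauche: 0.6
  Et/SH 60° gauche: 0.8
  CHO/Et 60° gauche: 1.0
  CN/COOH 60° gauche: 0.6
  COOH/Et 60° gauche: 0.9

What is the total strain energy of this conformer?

3.0 kcal/mol

This conformer is staggered. COOH at 0° is gauche with Et at 60° (0.9); CHO at 120° is gauche with CN at 180° (0.5); CHO at 120° is gauche with Et at 60° (1.0); SH at 240° is gauche with CN at 180° (0.6). Total 3.0 kcal/mol.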